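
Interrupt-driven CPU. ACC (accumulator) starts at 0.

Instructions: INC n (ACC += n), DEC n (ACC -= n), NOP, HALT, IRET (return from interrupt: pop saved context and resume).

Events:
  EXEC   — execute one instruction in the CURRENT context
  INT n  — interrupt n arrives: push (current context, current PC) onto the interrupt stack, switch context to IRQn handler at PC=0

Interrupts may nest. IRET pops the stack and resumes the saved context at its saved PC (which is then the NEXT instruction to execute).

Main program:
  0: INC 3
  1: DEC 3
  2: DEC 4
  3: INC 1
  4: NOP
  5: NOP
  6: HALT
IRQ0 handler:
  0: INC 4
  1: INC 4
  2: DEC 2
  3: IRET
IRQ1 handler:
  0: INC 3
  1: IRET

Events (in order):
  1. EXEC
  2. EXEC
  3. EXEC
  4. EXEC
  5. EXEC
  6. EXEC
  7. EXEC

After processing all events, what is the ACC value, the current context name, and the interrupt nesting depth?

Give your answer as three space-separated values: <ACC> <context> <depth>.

Event 1 (EXEC): [MAIN] PC=0: INC 3 -> ACC=3
Event 2 (EXEC): [MAIN] PC=1: DEC 3 -> ACC=0
Event 3 (EXEC): [MAIN] PC=2: DEC 4 -> ACC=-4
Event 4 (EXEC): [MAIN] PC=3: INC 1 -> ACC=-3
Event 5 (EXEC): [MAIN] PC=4: NOP
Event 6 (EXEC): [MAIN] PC=5: NOP
Event 7 (EXEC): [MAIN] PC=6: HALT

Answer: -3 MAIN 0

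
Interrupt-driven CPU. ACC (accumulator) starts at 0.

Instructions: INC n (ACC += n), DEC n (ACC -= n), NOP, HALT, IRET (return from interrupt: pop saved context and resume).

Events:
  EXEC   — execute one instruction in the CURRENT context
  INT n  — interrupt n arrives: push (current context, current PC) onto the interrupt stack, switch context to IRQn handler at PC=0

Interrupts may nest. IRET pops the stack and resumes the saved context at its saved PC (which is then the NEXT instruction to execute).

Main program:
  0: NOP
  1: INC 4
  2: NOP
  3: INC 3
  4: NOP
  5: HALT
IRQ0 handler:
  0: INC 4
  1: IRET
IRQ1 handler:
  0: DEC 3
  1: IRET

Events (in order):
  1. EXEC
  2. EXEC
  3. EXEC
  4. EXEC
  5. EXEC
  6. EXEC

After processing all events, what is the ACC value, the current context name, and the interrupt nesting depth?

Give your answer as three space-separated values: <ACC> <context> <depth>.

Answer: 7 MAIN 0

Derivation:
Event 1 (EXEC): [MAIN] PC=0: NOP
Event 2 (EXEC): [MAIN] PC=1: INC 4 -> ACC=4
Event 3 (EXEC): [MAIN] PC=2: NOP
Event 4 (EXEC): [MAIN] PC=3: INC 3 -> ACC=7
Event 5 (EXEC): [MAIN] PC=4: NOP
Event 6 (EXEC): [MAIN] PC=5: HALT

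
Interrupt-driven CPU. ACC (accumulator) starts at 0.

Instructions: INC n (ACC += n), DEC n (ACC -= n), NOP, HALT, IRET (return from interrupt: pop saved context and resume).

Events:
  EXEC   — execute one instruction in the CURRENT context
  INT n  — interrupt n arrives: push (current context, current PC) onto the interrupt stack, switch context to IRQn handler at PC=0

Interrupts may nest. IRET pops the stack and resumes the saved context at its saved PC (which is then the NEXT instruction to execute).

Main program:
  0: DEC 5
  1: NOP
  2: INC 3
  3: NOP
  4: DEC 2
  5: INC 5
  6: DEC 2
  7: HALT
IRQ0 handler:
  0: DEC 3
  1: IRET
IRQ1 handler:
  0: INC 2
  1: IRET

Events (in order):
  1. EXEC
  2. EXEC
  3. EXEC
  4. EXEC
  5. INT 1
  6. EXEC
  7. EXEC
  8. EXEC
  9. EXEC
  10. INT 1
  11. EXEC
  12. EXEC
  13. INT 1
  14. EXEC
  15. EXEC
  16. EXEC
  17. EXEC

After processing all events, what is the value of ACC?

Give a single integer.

Answer: 5

Derivation:
Event 1 (EXEC): [MAIN] PC=0: DEC 5 -> ACC=-5
Event 2 (EXEC): [MAIN] PC=1: NOP
Event 3 (EXEC): [MAIN] PC=2: INC 3 -> ACC=-2
Event 4 (EXEC): [MAIN] PC=3: NOP
Event 5 (INT 1): INT 1 arrives: push (MAIN, PC=4), enter IRQ1 at PC=0 (depth now 1)
Event 6 (EXEC): [IRQ1] PC=0: INC 2 -> ACC=0
Event 7 (EXEC): [IRQ1] PC=1: IRET -> resume MAIN at PC=4 (depth now 0)
Event 8 (EXEC): [MAIN] PC=4: DEC 2 -> ACC=-2
Event 9 (EXEC): [MAIN] PC=5: INC 5 -> ACC=3
Event 10 (INT 1): INT 1 arrives: push (MAIN, PC=6), enter IRQ1 at PC=0 (depth now 1)
Event 11 (EXEC): [IRQ1] PC=0: INC 2 -> ACC=5
Event 12 (EXEC): [IRQ1] PC=1: IRET -> resume MAIN at PC=6 (depth now 0)
Event 13 (INT 1): INT 1 arrives: push (MAIN, PC=6), enter IRQ1 at PC=0 (depth now 1)
Event 14 (EXEC): [IRQ1] PC=0: INC 2 -> ACC=7
Event 15 (EXEC): [IRQ1] PC=1: IRET -> resume MAIN at PC=6 (depth now 0)
Event 16 (EXEC): [MAIN] PC=6: DEC 2 -> ACC=5
Event 17 (EXEC): [MAIN] PC=7: HALT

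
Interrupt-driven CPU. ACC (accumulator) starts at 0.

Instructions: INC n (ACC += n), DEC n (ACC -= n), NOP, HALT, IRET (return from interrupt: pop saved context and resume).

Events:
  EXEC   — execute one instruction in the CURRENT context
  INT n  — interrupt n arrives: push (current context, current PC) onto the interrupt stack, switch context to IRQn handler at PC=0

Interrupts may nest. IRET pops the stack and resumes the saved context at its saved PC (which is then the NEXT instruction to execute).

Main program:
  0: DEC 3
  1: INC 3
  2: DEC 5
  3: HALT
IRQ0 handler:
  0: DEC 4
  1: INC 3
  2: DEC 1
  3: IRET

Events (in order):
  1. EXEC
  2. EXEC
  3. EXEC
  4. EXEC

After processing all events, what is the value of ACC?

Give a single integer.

Event 1 (EXEC): [MAIN] PC=0: DEC 3 -> ACC=-3
Event 2 (EXEC): [MAIN] PC=1: INC 3 -> ACC=0
Event 3 (EXEC): [MAIN] PC=2: DEC 5 -> ACC=-5
Event 4 (EXEC): [MAIN] PC=3: HALT

Answer: -5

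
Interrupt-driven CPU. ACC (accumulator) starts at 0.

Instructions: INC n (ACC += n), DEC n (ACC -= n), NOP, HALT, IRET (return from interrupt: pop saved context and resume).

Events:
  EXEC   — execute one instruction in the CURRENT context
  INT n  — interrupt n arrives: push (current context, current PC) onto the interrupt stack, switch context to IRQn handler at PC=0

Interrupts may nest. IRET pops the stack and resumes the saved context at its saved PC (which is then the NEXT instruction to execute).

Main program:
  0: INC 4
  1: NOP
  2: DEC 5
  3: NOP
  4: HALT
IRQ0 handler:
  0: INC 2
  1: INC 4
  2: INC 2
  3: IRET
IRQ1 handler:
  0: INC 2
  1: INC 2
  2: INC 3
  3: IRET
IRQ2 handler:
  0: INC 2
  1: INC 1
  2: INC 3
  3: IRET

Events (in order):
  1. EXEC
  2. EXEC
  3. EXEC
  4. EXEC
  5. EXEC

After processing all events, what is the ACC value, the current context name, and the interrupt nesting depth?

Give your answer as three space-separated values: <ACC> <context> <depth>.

Event 1 (EXEC): [MAIN] PC=0: INC 4 -> ACC=4
Event 2 (EXEC): [MAIN] PC=1: NOP
Event 3 (EXEC): [MAIN] PC=2: DEC 5 -> ACC=-1
Event 4 (EXEC): [MAIN] PC=3: NOP
Event 5 (EXEC): [MAIN] PC=4: HALT

Answer: -1 MAIN 0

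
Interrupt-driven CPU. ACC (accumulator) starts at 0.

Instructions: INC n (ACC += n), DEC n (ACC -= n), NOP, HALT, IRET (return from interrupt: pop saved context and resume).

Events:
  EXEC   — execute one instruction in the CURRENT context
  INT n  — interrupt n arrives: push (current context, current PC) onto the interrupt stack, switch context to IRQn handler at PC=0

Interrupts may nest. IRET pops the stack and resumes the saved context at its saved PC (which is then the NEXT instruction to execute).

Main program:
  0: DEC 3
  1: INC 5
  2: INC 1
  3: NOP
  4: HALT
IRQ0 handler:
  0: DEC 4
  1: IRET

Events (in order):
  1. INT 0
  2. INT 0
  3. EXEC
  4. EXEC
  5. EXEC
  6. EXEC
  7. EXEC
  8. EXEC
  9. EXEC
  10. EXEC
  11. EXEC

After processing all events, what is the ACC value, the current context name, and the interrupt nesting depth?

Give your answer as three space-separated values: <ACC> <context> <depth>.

Answer: -5 MAIN 0

Derivation:
Event 1 (INT 0): INT 0 arrives: push (MAIN, PC=0), enter IRQ0 at PC=0 (depth now 1)
Event 2 (INT 0): INT 0 arrives: push (IRQ0, PC=0), enter IRQ0 at PC=0 (depth now 2)
Event 3 (EXEC): [IRQ0] PC=0: DEC 4 -> ACC=-4
Event 4 (EXEC): [IRQ0] PC=1: IRET -> resume IRQ0 at PC=0 (depth now 1)
Event 5 (EXEC): [IRQ0] PC=0: DEC 4 -> ACC=-8
Event 6 (EXEC): [IRQ0] PC=1: IRET -> resume MAIN at PC=0 (depth now 0)
Event 7 (EXEC): [MAIN] PC=0: DEC 3 -> ACC=-11
Event 8 (EXEC): [MAIN] PC=1: INC 5 -> ACC=-6
Event 9 (EXEC): [MAIN] PC=2: INC 1 -> ACC=-5
Event 10 (EXEC): [MAIN] PC=3: NOP
Event 11 (EXEC): [MAIN] PC=4: HALT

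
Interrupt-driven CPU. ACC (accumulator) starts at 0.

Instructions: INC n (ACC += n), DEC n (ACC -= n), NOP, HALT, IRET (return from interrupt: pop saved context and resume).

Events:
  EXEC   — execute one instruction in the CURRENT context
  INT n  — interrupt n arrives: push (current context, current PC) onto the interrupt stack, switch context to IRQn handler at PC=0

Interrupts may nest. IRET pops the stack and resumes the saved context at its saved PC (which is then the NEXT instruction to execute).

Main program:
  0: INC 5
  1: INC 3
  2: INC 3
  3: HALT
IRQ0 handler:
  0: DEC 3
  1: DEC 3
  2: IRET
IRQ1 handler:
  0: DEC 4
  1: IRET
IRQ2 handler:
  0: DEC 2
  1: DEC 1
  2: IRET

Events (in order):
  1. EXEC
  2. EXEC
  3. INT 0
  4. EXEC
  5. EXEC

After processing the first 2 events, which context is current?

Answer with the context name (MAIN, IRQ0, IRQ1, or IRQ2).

Event 1 (EXEC): [MAIN] PC=0: INC 5 -> ACC=5
Event 2 (EXEC): [MAIN] PC=1: INC 3 -> ACC=8

Answer: MAIN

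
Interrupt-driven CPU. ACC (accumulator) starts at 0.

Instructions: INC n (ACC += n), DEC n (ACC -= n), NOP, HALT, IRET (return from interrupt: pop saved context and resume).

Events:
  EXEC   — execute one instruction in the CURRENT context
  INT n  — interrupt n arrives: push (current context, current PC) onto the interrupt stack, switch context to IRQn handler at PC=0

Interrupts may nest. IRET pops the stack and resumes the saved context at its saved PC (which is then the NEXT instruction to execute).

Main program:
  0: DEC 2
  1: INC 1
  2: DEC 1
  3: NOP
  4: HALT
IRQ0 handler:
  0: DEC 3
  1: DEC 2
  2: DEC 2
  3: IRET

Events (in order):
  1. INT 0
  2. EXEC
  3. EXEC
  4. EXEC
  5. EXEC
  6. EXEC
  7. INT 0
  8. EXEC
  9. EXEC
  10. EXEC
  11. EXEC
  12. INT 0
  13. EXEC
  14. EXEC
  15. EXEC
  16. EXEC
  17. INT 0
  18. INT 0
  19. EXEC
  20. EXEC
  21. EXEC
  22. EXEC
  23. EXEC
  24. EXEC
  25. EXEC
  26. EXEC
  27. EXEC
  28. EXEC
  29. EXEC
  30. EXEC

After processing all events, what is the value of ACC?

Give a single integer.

Event 1 (INT 0): INT 0 arrives: push (MAIN, PC=0), enter IRQ0 at PC=0 (depth now 1)
Event 2 (EXEC): [IRQ0] PC=0: DEC 3 -> ACC=-3
Event 3 (EXEC): [IRQ0] PC=1: DEC 2 -> ACC=-5
Event 4 (EXEC): [IRQ0] PC=2: DEC 2 -> ACC=-7
Event 5 (EXEC): [IRQ0] PC=3: IRET -> resume MAIN at PC=0 (depth now 0)
Event 6 (EXEC): [MAIN] PC=0: DEC 2 -> ACC=-9
Event 7 (INT 0): INT 0 arrives: push (MAIN, PC=1), enter IRQ0 at PC=0 (depth now 1)
Event 8 (EXEC): [IRQ0] PC=0: DEC 3 -> ACC=-12
Event 9 (EXEC): [IRQ0] PC=1: DEC 2 -> ACC=-14
Event 10 (EXEC): [IRQ0] PC=2: DEC 2 -> ACC=-16
Event 11 (EXEC): [IRQ0] PC=3: IRET -> resume MAIN at PC=1 (depth now 0)
Event 12 (INT 0): INT 0 arrives: push (MAIN, PC=1), enter IRQ0 at PC=0 (depth now 1)
Event 13 (EXEC): [IRQ0] PC=0: DEC 3 -> ACC=-19
Event 14 (EXEC): [IRQ0] PC=1: DEC 2 -> ACC=-21
Event 15 (EXEC): [IRQ0] PC=2: DEC 2 -> ACC=-23
Event 16 (EXEC): [IRQ0] PC=3: IRET -> resume MAIN at PC=1 (depth now 0)
Event 17 (INT 0): INT 0 arrives: push (MAIN, PC=1), enter IRQ0 at PC=0 (depth now 1)
Event 18 (INT 0): INT 0 arrives: push (IRQ0, PC=0), enter IRQ0 at PC=0 (depth now 2)
Event 19 (EXEC): [IRQ0] PC=0: DEC 3 -> ACC=-26
Event 20 (EXEC): [IRQ0] PC=1: DEC 2 -> ACC=-28
Event 21 (EXEC): [IRQ0] PC=2: DEC 2 -> ACC=-30
Event 22 (EXEC): [IRQ0] PC=3: IRET -> resume IRQ0 at PC=0 (depth now 1)
Event 23 (EXEC): [IRQ0] PC=0: DEC 3 -> ACC=-33
Event 24 (EXEC): [IRQ0] PC=1: DEC 2 -> ACC=-35
Event 25 (EXEC): [IRQ0] PC=2: DEC 2 -> ACC=-37
Event 26 (EXEC): [IRQ0] PC=3: IRET -> resume MAIN at PC=1 (depth now 0)
Event 27 (EXEC): [MAIN] PC=1: INC 1 -> ACC=-36
Event 28 (EXEC): [MAIN] PC=2: DEC 1 -> ACC=-37
Event 29 (EXEC): [MAIN] PC=3: NOP
Event 30 (EXEC): [MAIN] PC=4: HALT

Answer: -37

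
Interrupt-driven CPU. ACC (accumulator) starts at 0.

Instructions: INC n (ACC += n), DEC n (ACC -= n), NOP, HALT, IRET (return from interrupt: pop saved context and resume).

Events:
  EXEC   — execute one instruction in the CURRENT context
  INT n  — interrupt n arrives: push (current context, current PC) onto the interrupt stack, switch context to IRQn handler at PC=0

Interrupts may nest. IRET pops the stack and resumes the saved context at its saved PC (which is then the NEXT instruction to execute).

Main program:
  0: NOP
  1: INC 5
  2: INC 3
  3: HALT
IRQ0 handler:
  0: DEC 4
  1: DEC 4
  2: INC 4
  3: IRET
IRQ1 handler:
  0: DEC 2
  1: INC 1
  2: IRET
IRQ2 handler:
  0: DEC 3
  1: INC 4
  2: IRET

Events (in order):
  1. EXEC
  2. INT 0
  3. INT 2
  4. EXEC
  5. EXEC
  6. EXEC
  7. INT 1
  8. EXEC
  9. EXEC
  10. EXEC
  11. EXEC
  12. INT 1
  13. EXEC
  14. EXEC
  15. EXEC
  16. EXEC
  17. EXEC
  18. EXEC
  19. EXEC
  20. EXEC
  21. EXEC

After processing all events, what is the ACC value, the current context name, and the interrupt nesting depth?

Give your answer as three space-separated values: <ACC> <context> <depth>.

Answer: 3 MAIN 0

Derivation:
Event 1 (EXEC): [MAIN] PC=0: NOP
Event 2 (INT 0): INT 0 arrives: push (MAIN, PC=1), enter IRQ0 at PC=0 (depth now 1)
Event 3 (INT 2): INT 2 arrives: push (IRQ0, PC=0), enter IRQ2 at PC=0 (depth now 2)
Event 4 (EXEC): [IRQ2] PC=0: DEC 3 -> ACC=-3
Event 5 (EXEC): [IRQ2] PC=1: INC 4 -> ACC=1
Event 6 (EXEC): [IRQ2] PC=2: IRET -> resume IRQ0 at PC=0 (depth now 1)
Event 7 (INT 1): INT 1 arrives: push (IRQ0, PC=0), enter IRQ1 at PC=0 (depth now 2)
Event 8 (EXEC): [IRQ1] PC=0: DEC 2 -> ACC=-1
Event 9 (EXEC): [IRQ1] PC=1: INC 1 -> ACC=0
Event 10 (EXEC): [IRQ1] PC=2: IRET -> resume IRQ0 at PC=0 (depth now 1)
Event 11 (EXEC): [IRQ0] PC=0: DEC 4 -> ACC=-4
Event 12 (INT 1): INT 1 arrives: push (IRQ0, PC=1), enter IRQ1 at PC=0 (depth now 2)
Event 13 (EXEC): [IRQ1] PC=0: DEC 2 -> ACC=-6
Event 14 (EXEC): [IRQ1] PC=1: INC 1 -> ACC=-5
Event 15 (EXEC): [IRQ1] PC=2: IRET -> resume IRQ0 at PC=1 (depth now 1)
Event 16 (EXEC): [IRQ0] PC=1: DEC 4 -> ACC=-9
Event 17 (EXEC): [IRQ0] PC=2: INC 4 -> ACC=-5
Event 18 (EXEC): [IRQ0] PC=3: IRET -> resume MAIN at PC=1 (depth now 0)
Event 19 (EXEC): [MAIN] PC=1: INC 5 -> ACC=0
Event 20 (EXEC): [MAIN] PC=2: INC 3 -> ACC=3
Event 21 (EXEC): [MAIN] PC=3: HALT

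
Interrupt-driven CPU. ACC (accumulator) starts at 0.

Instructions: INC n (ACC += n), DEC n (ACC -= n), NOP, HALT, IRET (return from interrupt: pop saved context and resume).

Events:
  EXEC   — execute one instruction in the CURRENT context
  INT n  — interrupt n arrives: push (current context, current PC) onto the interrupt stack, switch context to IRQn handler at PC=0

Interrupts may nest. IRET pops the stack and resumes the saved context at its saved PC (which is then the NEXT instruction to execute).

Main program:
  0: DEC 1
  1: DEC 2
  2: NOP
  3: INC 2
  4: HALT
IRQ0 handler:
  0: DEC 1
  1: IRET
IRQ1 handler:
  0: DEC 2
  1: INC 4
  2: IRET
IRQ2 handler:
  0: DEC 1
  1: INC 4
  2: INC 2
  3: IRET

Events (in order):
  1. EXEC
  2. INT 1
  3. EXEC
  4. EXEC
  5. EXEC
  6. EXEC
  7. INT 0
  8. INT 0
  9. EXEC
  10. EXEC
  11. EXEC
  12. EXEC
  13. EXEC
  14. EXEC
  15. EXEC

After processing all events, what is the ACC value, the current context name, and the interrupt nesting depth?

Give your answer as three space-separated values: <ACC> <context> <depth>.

Answer: -1 MAIN 0

Derivation:
Event 1 (EXEC): [MAIN] PC=0: DEC 1 -> ACC=-1
Event 2 (INT 1): INT 1 arrives: push (MAIN, PC=1), enter IRQ1 at PC=0 (depth now 1)
Event 3 (EXEC): [IRQ1] PC=0: DEC 2 -> ACC=-3
Event 4 (EXEC): [IRQ1] PC=1: INC 4 -> ACC=1
Event 5 (EXEC): [IRQ1] PC=2: IRET -> resume MAIN at PC=1 (depth now 0)
Event 6 (EXEC): [MAIN] PC=1: DEC 2 -> ACC=-1
Event 7 (INT 0): INT 0 arrives: push (MAIN, PC=2), enter IRQ0 at PC=0 (depth now 1)
Event 8 (INT 0): INT 0 arrives: push (IRQ0, PC=0), enter IRQ0 at PC=0 (depth now 2)
Event 9 (EXEC): [IRQ0] PC=0: DEC 1 -> ACC=-2
Event 10 (EXEC): [IRQ0] PC=1: IRET -> resume IRQ0 at PC=0 (depth now 1)
Event 11 (EXEC): [IRQ0] PC=0: DEC 1 -> ACC=-3
Event 12 (EXEC): [IRQ0] PC=1: IRET -> resume MAIN at PC=2 (depth now 0)
Event 13 (EXEC): [MAIN] PC=2: NOP
Event 14 (EXEC): [MAIN] PC=3: INC 2 -> ACC=-1
Event 15 (EXEC): [MAIN] PC=4: HALT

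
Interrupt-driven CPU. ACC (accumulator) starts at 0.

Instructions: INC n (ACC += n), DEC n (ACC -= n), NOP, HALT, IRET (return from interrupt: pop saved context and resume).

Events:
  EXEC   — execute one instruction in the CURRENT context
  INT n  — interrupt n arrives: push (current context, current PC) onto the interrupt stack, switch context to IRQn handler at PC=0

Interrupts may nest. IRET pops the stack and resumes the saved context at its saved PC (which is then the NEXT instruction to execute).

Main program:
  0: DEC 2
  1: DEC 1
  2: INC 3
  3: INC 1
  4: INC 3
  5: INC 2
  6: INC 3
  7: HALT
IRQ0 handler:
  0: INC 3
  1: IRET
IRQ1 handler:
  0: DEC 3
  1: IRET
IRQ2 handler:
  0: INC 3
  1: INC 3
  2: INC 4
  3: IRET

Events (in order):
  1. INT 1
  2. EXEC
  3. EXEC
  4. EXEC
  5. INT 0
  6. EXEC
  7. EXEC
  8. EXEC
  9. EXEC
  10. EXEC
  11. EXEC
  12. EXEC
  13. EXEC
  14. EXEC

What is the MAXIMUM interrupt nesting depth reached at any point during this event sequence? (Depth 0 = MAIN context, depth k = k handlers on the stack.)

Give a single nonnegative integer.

Answer: 1

Derivation:
Event 1 (INT 1): INT 1 arrives: push (MAIN, PC=0), enter IRQ1 at PC=0 (depth now 1) [depth=1]
Event 2 (EXEC): [IRQ1] PC=0: DEC 3 -> ACC=-3 [depth=1]
Event 3 (EXEC): [IRQ1] PC=1: IRET -> resume MAIN at PC=0 (depth now 0) [depth=0]
Event 4 (EXEC): [MAIN] PC=0: DEC 2 -> ACC=-5 [depth=0]
Event 5 (INT 0): INT 0 arrives: push (MAIN, PC=1), enter IRQ0 at PC=0 (depth now 1) [depth=1]
Event 6 (EXEC): [IRQ0] PC=0: INC 3 -> ACC=-2 [depth=1]
Event 7 (EXEC): [IRQ0] PC=1: IRET -> resume MAIN at PC=1 (depth now 0) [depth=0]
Event 8 (EXEC): [MAIN] PC=1: DEC 1 -> ACC=-3 [depth=0]
Event 9 (EXEC): [MAIN] PC=2: INC 3 -> ACC=0 [depth=0]
Event 10 (EXEC): [MAIN] PC=3: INC 1 -> ACC=1 [depth=0]
Event 11 (EXEC): [MAIN] PC=4: INC 3 -> ACC=4 [depth=0]
Event 12 (EXEC): [MAIN] PC=5: INC 2 -> ACC=6 [depth=0]
Event 13 (EXEC): [MAIN] PC=6: INC 3 -> ACC=9 [depth=0]
Event 14 (EXEC): [MAIN] PC=7: HALT [depth=0]
Max depth observed: 1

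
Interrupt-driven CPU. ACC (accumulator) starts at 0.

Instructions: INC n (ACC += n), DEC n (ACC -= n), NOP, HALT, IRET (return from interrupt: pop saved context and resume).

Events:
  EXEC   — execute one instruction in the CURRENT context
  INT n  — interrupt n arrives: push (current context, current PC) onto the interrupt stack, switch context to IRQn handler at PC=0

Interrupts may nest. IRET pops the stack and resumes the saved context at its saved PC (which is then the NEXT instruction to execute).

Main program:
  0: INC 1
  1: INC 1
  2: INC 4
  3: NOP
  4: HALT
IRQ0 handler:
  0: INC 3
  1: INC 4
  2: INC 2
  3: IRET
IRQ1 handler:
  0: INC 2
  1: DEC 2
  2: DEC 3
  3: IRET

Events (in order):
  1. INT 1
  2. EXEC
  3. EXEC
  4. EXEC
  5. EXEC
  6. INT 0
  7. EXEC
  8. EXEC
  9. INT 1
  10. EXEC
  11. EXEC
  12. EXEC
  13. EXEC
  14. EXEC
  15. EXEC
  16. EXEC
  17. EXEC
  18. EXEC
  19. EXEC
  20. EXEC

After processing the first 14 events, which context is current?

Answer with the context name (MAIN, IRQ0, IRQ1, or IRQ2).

Answer: IRQ0

Derivation:
Event 1 (INT 1): INT 1 arrives: push (MAIN, PC=0), enter IRQ1 at PC=0 (depth now 1)
Event 2 (EXEC): [IRQ1] PC=0: INC 2 -> ACC=2
Event 3 (EXEC): [IRQ1] PC=1: DEC 2 -> ACC=0
Event 4 (EXEC): [IRQ1] PC=2: DEC 3 -> ACC=-3
Event 5 (EXEC): [IRQ1] PC=3: IRET -> resume MAIN at PC=0 (depth now 0)
Event 6 (INT 0): INT 0 arrives: push (MAIN, PC=0), enter IRQ0 at PC=0 (depth now 1)
Event 7 (EXEC): [IRQ0] PC=0: INC 3 -> ACC=0
Event 8 (EXEC): [IRQ0] PC=1: INC 4 -> ACC=4
Event 9 (INT 1): INT 1 arrives: push (IRQ0, PC=2), enter IRQ1 at PC=0 (depth now 2)
Event 10 (EXEC): [IRQ1] PC=0: INC 2 -> ACC=6
Event 11 (EXEC): [IRQ1] PC=1: DEC 2 -> ACC=4
Event 12 (EXEC): [IRQ1] PC=2: DEC 3 -> ACC=1
Event 13 (EXEC): [IRQ1] PC=3: IRET -> resume IRQ0 at PC=2 (depth now 1)
Event 14 (EXEC): [IRQ0] PC=2: INC 2 -> ACC=3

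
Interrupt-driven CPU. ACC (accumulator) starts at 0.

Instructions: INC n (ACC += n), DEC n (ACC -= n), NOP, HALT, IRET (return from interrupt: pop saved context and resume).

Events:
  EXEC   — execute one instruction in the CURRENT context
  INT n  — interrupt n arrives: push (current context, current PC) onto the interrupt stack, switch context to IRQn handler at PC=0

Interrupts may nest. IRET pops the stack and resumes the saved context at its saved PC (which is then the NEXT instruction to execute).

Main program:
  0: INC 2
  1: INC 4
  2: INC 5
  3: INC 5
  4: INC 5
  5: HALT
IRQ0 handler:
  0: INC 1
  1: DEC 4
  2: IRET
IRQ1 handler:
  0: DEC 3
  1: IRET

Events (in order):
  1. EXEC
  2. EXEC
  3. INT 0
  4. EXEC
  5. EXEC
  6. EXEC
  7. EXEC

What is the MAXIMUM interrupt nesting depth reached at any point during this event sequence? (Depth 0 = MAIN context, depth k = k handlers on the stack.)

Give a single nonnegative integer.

Answer: 1

Derivation:
Event 1 (EXEC): [MAIN] PC=0: INC 2 -> ACC=2 [depth=0]
Event 2 (EXEC): [MAIN] PC=1: INC 4 -> ACC=6 [depth=0]
Event 3 (INT 0): INT 0 arrives: push (MAIN, PC=2), enter IRQ0 at PC=0 (depth now 1) [depth=1]
Event 4 (EXEC): [IRQ0] PC=0: INC 1 -> ACC=7 [depth=1]
Event 5 (EXEC): [IRQ0] PC=1: DEC 4 -> ACC=3 [depth=1]
Event 6 (EXEC): [IRQ0] PC=2: IRET -> resume MAIN at PC=2 (depth now 0) [depth=0]
Event 7 (EXEC): [MAIN] PC=2: INC 5 -> ACC=8 [depth=0]
Max depth observed: 1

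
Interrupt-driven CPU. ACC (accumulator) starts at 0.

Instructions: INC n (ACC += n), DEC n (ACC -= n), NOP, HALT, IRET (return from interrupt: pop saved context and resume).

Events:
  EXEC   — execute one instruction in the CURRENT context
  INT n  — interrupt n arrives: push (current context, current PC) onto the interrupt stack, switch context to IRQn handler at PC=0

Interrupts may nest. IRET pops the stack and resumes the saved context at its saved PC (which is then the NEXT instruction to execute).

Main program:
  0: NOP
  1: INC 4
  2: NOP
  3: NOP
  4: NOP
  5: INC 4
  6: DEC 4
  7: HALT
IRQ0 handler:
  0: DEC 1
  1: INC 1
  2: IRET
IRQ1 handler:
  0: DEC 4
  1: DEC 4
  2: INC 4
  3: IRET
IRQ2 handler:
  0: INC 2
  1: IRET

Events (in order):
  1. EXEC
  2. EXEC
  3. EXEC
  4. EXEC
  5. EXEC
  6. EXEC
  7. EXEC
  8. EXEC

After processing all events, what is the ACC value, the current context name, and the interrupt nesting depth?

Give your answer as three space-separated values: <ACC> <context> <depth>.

Event 1 (EXEC): [MAIN] PC=0: NOP
Event 2 (EXEC): [MAIN] PC=1: INC 4 -> ACC=4
Event 3 (EXEC): [MAIN] PC=2: NOP
Event 4 (EXEC): [MAIN] PC=3: NOP
Event 5 (EXEC): [MAIN] PC=4: NOP
Event 6 (EXEC): [MAIN] PC=5: INC 4 -> ACC=8
Event 7 (EXEC): [MAIN] PC=6: DEC 4 -> ACC=4
Event 8 (EXEC): [MAIN] PC=7: HALT

Answer: 4 MAIN 0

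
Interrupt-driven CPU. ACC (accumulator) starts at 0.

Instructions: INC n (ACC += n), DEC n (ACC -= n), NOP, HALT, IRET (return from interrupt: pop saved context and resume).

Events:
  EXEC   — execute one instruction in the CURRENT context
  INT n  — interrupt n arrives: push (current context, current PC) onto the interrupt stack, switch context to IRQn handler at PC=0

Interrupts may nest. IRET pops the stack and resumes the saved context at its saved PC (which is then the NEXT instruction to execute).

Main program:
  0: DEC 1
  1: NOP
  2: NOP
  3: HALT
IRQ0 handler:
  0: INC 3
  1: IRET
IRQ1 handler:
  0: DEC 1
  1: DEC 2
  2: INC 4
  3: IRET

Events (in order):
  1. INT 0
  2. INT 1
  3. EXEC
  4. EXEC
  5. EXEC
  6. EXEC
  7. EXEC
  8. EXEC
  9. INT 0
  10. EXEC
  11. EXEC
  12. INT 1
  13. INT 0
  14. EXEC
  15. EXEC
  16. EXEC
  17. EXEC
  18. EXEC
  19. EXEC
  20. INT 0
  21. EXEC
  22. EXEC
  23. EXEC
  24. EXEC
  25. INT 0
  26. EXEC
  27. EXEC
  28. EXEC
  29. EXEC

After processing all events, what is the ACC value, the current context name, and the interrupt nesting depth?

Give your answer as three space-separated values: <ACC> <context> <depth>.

Answer: 16 MAIN 0

Derivation:
Event 1 (INT 0): INT 0 arrives: push (MAIN, PC=0), enter IRQ0 at PC=0 (depth now 1)
Event 2 (INT 1): INT 1 arrives: push (IRQ0, PC=0), enter IRQ1 at PC=0 (depth now 2)
Event 3 (EXEC): [IRQ1] PC=0: DEC 1 -> ACC=-1
Event 4 (EXEC): [IRQ1] PC=1: DEC 2 -> ACC=-3
Event 5 (EXEC): [IRQ1] PC=2: INC 4 -> ACC=1
Event 6 (EXEC): [IRQ1] PC=3: IRET -> resume IRQ0 at PC=0 (depth now 1)
Event 7 (EXEC): [IRQ0] PC=0: INC 3 -> ACC=4
Event 8 (EXEC): [IRQ0] PC=1: IRET -> resume MAIN at PC=0 (depth now 0)
Event 9 (INT 0): INT 0 arrives: push (MAIN, PC=0), enter IRQ0 at PC=0 (depth now 1)
Event 10 (EXEC): [IRQ0] PC=0: INC 3 -> ACC=7
Event 11 (EXEC): [IRQ0] PC=1: IRET -> resume MAIN at PC=0 (depth now 0)
Event 12 (INT 1): INT 1 arrives: push (MAIN, PC=0), enter IRQ1 at PC=0 (depth now 1)
Event 13 (INT 0): INT 0 arrives: push (IRQ1, PC=0), enter IRQ0 at PC=0 (depth now 2)
Event 14 (EXEC): [IRQ0] PC=0: INC 3 -> ACC=10
Event 15 (EXEC): [IRQ0] PC=1: IRET -> resume IRQ1 at PC=0 (depth now 1)
Event 16 (EXEC): [IRQ1] PC=0: DEC 1 -> ACC=9
Event 17 (EXEC): [IRQ1] PC=1: DEC 2 -> ACC=7
Event 18 (EXEC): [IRQ1] PC=2: INC 4 -> ACC=11
Event 19 (EXEC): [IRQ1] PC=3: IRET -> resume MAIN at PC=0 (depth now 0)
Event 20 (INT 0): INT 0 arrives: push (MAIN, PC=0), enter IRQ0 at PC=0 (depth now 1)
Event 21 (EXEC): [IRQ0] PC=0: INC 3 -> ACC=14
Event 22 (EXEC): [IRQ0] PC=1: IRET -> resume MAIN at PC=0 (depth now 0)
Event 23 (EXEC): [MAIN] PC=0: DEC 1 -> ACC=13
Event 24 (EXEC): [MAIN] PC=1: NOP
Event 25 (INT 0): INT 0 arrives: push (MAIN, PC=2), enter IRQ0 at PC=0 (depth now 1)
Event 26 (EXEC): [IRQ0] PC=0: INC 3 -> ACC=16
Event 27 (EXEC): [IRQ0] PC=1: IRET -> resume MAIN at PC=2 (depth now 0)
Event 28 (EXEC): [MAIN] PC=2: NOP
Event 29 (EXEC): [MAIN] PC=3: HALT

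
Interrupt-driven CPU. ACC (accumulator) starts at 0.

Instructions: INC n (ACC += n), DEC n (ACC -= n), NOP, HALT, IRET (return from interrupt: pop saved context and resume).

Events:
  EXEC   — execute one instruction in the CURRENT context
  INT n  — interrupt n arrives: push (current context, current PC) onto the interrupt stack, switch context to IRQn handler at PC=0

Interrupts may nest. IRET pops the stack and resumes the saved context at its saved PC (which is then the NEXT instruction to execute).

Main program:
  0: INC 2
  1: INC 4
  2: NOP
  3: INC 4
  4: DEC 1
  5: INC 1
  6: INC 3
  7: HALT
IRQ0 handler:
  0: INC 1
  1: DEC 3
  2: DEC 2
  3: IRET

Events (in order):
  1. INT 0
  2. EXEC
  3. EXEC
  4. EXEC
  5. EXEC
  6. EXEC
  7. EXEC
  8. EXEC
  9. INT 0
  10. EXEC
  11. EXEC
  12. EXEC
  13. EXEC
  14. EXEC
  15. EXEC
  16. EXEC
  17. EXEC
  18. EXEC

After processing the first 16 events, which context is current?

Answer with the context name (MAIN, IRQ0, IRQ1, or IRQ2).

Answer: MAIN

Derivation:
Event 1 (INT 0): INT 0 arrives: push (MAIN, PC=0), enter IRQ0 at PC=0 (depth now 1)
Event 2 (EXEC): [IRQ0] PC=0: INC 1 -> ACC=1
Event 3 (EXEC): [IRQ0] PC=1: DEC 3 -> ACC=-2
Event 4 (EXEC): [IRQ0] PC=2: DEC 2 -> ACC=-4
Event 5 (EXEC): [IRQ0] PC=3: IRET -> resume MAIN at PC=0 (depth now 0)
Event 6 (EXEC): [MAIN] PC=0: INC 2 -> ACC=-2
Event 7 (EXEC): [MAIN] PC=1: INC 4 -> ACC=2
Event 8 (EXEC): [MAIN] PC=2: NOP
Event 9 (INT 0): INT 0 arrives: push (MAIN, PC=3), enter IRQ0 at PC=0 (depth now 1)
Event 10 (EXEC): [IRQ0] PC=0: INC 1 -> ACC=3
Event 11 (EXEC): [IRQ0] PC=1: DEC 3 -> ACC=0
Event 12 (EXEC): [IRQ0] PC=2: DEC 2 -> ACC=-2
Event 13 (EXEC): [IRQ0] PC=3: IRET -> resume MAIN at PC=3 (depth now 0)
Event 14 (EXEC): [MAIN] PC=3: INC 4 -> ACC=2
Event 15 (EXEC): [MAIN] PC=4: DEC 1 -> ACC=1
Event 16 (EXEC): [MAIN] PC=5: INC 1 -> ACC=2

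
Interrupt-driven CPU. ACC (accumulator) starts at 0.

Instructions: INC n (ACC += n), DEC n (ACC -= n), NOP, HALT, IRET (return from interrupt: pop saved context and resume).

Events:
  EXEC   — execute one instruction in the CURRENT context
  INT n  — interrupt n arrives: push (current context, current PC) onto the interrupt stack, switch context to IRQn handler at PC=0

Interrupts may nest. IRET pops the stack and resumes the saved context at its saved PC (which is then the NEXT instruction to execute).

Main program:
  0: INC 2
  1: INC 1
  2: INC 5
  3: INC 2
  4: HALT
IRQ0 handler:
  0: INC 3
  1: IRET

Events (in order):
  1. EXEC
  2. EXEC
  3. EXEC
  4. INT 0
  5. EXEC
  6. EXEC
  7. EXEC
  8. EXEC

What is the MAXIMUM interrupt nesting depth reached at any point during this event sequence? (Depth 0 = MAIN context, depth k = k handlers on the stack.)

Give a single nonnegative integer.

Answer: 1

Derivation:
Event 1 (EXEC): [MAIN] PC=0: INC 2 -> ACC=2 [depth=0]
Event 2 (EXEC): [MAIN] PC=1: INC 1 -> ACC=3 [depth=0]
Event 3 (EXEC): [MAIN] PC=2: INC 5 -> ACC=8 [depth=0]
Event 4 (INT 0): INT 0 arrives: push (MAIN, PC=3), enter IRQ0 at PC=0 (depth now 1) [depth=1]
Event 5 (EXEC): [IRQ0] PC=0: INC 3 -> ACC=11 [depth=1]
Event 6 (EXEC): [IRQ0] PC=1: IRET -> resume MAIN at PC=3 (depth now 0) [depth=0]
Event 7 (EXEC): [MAIN] PC=3: INC 2 -> ACC=13 [depth=0]
Event 8 (EXEC): [MAIN] PC=4: HALT [depth=0]
Max depth observed: 1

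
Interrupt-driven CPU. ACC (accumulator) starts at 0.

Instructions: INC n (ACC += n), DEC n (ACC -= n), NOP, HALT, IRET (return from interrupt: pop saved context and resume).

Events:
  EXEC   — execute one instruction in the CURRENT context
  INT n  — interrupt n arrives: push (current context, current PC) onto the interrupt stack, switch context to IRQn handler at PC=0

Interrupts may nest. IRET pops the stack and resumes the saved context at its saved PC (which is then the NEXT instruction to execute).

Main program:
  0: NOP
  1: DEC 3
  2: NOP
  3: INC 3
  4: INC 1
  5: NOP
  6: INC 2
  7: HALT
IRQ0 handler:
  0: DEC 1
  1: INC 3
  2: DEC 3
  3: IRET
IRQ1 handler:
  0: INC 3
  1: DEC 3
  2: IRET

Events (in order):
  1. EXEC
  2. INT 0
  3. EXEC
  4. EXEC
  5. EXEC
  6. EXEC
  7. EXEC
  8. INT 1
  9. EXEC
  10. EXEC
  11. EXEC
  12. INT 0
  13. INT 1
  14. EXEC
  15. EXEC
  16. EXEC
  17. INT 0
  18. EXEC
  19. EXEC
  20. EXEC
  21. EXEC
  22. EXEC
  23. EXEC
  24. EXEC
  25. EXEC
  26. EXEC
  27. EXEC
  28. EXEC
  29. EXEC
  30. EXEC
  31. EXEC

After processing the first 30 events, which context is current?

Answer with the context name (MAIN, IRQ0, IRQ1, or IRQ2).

Answer: MAIN

Derivation:
Event 1 (EXEC): [MAIN] PC=0: NOP
Event 2 (INT 0): INT 0 arrives: push (MAIN, PC=1), enter IRQ0 at PC=0 (depth now 1)
Event 3 (EXEC): [IRQ0] PC=0: DEC 1 -> ACC=-1
Event 4 (EXEC): [IRQ0] PC=1: INC 3 -> ACC=2
Event 5 (EXEC): [IRQ0] PC=2: DEC 3 -> ACC=-1
Event 6 (EXEC): [IRQ0] PC=3: IRET -> resume MAIN at PC=1 (depth now 0)
Event 7 (EXEC): [MAIN] PC=1: DEC 3 -> ACC=-4
Event 8 (INT 1): INT 1 arrives: push (MAIN, PC=2), enter IRQ1 at PC=0 (depth now 1)
Event 9 (EXEC): [IRQ1] PC=0: INC 3 -> ACC=-1
Event 10 (EXEC): [IRQ1] PC=1: DEC 3 -> ACC=-4
Event 11 (EXEC): [IRQ1] PC=2: IRET -> resume MAIN at PC=2 (depth now 0)
Event 12 (INT 0): INT 0 arrives: push (MAIN, PC=2), enter IRQ0 at PC=0 (depth now 1)
Event 13 (INT 1): INT 1 arrives: push (IRQ0, PC=0), enter IRQ1 at PC=0 (depth now 2)
Event 14 (EXEC): [IRQ1] PC=0: INC 3 -> ACC=-1
Event 15 (EXEC): [IRQ1] PC=1: DEC 3 -> ACC=-4
Event 16 (EXEC): [IRQ1] PC=2: IRET -> resume IRQ0 at PC=0 (depth now 1)
Event 17 (INT 0): INT 0 arrives: push (IRQ0, PC=0), enter IRQ0 at PC=0 (depth now 2)
Event 18 (EXEC): [IRQ0] PC=0: DEC 1 -> ACC=-5
Event 19 (EXEC): [IRQ0] PC=1: INC 3 -> ACC=-2
Event 20 (EXEC): [IRQ0] PC=2: DEC 3 -> ACC=-5
Event 21 (EXEC): [IRQ0] PC=3: IRET -> resume IRQ0 at PC=0 (depth now 1)
Event 22 (EXEC): [IRQ0] PC=0: DEC 1 -> ACC=-6
Event 23 (EXEC): [IRQ0] PC=1: INC 3 -> ACC=-3
Event 24 (EXEC): [IRQ0] PC=2: DEC 3 -> ACC=-6
Event 25 (EXEC): [IRQ0] PC=3: IRET -> resume MAIN at PC=2 (depth now 0)
Event 26 (EXEC): [MAIN] PC=2: NOP
Event 27 (EXEC): [MAIN] PC=3: INC 3 -> ACC=-3
Event 28 (EXEC): [MAIN] PC=4: INC 1 -> ACC=-2
Event 29 (EXEC): [MAIN] PC=5: NOP
Event 30 (EXEC): [MAIN] PC=6: INC 2 -> ACC=0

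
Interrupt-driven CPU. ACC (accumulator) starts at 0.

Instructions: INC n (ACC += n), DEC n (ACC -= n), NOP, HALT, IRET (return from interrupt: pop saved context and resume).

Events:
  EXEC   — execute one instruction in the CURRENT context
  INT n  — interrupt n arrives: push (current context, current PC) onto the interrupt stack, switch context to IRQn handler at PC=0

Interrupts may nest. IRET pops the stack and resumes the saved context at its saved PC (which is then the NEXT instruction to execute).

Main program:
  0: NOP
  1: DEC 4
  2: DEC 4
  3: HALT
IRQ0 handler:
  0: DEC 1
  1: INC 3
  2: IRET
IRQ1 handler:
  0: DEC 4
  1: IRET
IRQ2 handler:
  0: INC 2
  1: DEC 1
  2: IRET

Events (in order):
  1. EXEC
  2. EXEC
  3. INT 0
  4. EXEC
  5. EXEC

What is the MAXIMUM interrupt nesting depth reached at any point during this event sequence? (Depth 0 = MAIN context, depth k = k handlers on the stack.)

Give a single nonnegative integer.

Answer: 1

Derivation:
Event 1 (EXEC): [MAIN] PC=0: NOP [depth=0]
Event 2 (EXEC): [MAIN] PC=1: DEC 4 -> ACC=-4 [depth=0]
Event 3 (INT 0): INT 0 arrives: push (MAIN, PC=2), enter IRQ0 at PC=0 (depth now 1) [depth=1]
Event 4 (EXEC): [IRQ0] PC=0: DEC 1 -> ACC=-5 [depth=1]
Event 5 (EXEC): [IRQ0] PC=1: INC 3 -> ACC=-2 [depth=1]
Max depth observed: 1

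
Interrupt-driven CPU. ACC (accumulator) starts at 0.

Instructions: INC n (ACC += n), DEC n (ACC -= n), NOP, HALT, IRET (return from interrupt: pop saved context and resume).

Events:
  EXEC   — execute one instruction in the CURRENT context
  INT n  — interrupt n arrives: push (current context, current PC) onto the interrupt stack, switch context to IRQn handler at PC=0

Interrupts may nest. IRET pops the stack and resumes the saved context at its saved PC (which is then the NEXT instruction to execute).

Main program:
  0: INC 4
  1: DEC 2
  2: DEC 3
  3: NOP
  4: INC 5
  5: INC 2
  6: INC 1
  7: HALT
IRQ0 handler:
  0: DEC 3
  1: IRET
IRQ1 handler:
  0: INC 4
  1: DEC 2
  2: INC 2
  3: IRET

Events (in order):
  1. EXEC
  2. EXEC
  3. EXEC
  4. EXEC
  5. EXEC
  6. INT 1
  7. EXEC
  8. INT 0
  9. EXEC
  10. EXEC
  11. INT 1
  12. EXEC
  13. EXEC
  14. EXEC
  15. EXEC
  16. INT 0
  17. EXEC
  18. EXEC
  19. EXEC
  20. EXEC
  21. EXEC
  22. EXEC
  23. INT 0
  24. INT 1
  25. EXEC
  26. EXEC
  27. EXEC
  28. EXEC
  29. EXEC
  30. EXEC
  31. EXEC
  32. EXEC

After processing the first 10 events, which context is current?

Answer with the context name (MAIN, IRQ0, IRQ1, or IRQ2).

Answer: IRQ1

Derivation:
Event 1 (EXEC): [MAIN] PC=0: INC 4 -> ACC=4
Event 2 (EXEC): [MAIN] PC=1: DEC 2 -> ACC=2
Event 3 (EXEC): [MAIN] PC=2: DEC 3 -> ACC=-1
Event 4 (EXEC): [MAIN] PC=3: NOP
Event 5 (EXEC): [MAIN] PC=4: INC 5 -> ACC=4
Event 6 (INT 1): INT 1 arrives: push (MAIN, PC=5), enter IRQ1 at PC=0 (depth now 1)
Event 7 (EXEC): [IRQ1] PC=0: INC 4 -> ACC=8
Event 8 (INT 0): INT 0 arrives: push (IRQ1, PC=1), enter IRQ0 at PC=0 (depth now 2)
Event 9 (EXEC): [IRQ0] PC=0: DEC 3 -> ACC=5
Event 10 (EXEC): [IRQ0] PC=1: IRET -> resume IRQ1 at PC=1 (depth now 1)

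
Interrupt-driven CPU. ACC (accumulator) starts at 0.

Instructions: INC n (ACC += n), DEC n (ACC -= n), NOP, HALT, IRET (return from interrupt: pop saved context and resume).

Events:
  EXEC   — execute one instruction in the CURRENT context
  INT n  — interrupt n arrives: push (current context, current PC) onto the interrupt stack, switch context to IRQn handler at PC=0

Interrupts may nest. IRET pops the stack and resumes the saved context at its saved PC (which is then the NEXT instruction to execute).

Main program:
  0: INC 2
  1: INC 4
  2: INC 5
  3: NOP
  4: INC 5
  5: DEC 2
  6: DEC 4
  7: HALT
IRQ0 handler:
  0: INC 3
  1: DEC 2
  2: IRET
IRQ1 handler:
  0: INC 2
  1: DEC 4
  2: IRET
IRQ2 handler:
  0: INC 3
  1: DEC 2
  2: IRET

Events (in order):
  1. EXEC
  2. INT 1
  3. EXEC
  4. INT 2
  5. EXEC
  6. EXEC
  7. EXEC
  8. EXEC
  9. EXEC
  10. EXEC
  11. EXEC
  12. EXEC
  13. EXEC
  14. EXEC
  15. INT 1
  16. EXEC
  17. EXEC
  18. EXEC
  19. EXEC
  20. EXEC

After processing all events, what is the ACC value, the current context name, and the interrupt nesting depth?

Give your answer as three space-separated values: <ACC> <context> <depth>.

Event 1 (EXEC): [MAIN] PC=0: INC 2 -> ACC=2
Event 2 (INT 1): INT 1 arrives: push (MAIN, PC=1), enter IRQ1 at PC=0 (depth now 1)
Event 3 (EXEC): [IRQ1] PC=0: INC 2 -> ACC=4
Event 4 (INT 2): INT 2 arrives: push (IRQ1, PC=1), enter IRQ2 at PC=0 (depth now 2)
Event 5 (EXEC): [IRQ2] PC=0: INC 3 -> ACC=7
Event 6 (EXEC): [IRQ2] PC=1: DEC 2 -> ACC=5
Event 7 (EXEC): [IRQ2] PC=2: IRET -> resume IRQ1 at PC=1 (depth now 1)
Event 8 (EXEC): [IRQ1] PC=1: DEC 4 -> ACC=1
Event 9 (EXEC): [IRQ1] PC=2: IRET -> resume MAIN at PC=1 (depth now 0)
Event 10 (EXEC): [MAIN] PC=1: INC 4 -> ACC=5
Event 11 (EXEC): [MAIN] PC=2: INC 5 -> ACC=10
Event 12 (EXEC): [MAIN] PC=3: NOP
Event 13 (EXEC): [MAIN] PC=4: INC 5 -> ACC=15
Event 14 (EXEC): [MAIN] PC=5: DEC 2 -> ACC=13
Event 15 (INT 1): INT 1 arrives: push (MAIN, PC=6), enter IRQ1 at PC=0 (depth now 1)
Event 16 (EXEC): [IRQ1] PC=0: INC 2 -> ACC=15
Event 17 (EXEC): [IRQ1] PC=1: DEC 4 -> ACC=11
Event 18 (EXEC): [IRQ1] PC=2: IRET -> resume MAIN at PC=6 (depth now 0)
Event 19 (EXEC): [MAIN] PC=6: DEC 4 -> ACC=7
Event 20 (EXEC): [MAIN] PC=7: HALT

Answer: 7 MAIN 0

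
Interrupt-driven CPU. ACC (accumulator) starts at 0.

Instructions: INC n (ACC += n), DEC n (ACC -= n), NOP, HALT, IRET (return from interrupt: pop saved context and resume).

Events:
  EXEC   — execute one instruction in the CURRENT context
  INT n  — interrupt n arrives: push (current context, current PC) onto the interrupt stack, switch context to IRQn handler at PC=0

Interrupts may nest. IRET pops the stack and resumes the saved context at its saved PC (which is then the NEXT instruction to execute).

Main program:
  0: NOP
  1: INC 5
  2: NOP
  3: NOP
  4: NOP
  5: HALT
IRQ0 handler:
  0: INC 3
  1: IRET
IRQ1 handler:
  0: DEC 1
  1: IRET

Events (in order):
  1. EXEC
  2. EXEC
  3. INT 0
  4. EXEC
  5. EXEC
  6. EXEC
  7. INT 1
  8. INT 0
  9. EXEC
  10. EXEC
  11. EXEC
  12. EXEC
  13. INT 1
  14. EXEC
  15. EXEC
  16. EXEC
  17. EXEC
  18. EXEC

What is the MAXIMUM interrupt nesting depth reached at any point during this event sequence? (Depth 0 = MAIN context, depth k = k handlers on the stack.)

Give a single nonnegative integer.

Answer: 2

Derivation:
Event 1 (EXEC): [MAIN] PC=0: NOP [depth=0]
Event 2 (EXEC): [MAIN] PC=1: INC 5 -> ACC=5 [depth=0]
Event 3 (INT 0): INT 0 arrives: push (MAIN, PC=2), enter IRQ0 at PC=0 (depth now 1) [depth=1]
Event 4 (EXEC): [IRQ0] PC=0: INC 3 -> ACC=8 [depth=1]
Event 5 (EXEC): [IRQ0] PC=1: IRET -> resume MAIN at PC=2 (depth now 0) [depth=0]
Event 6 (EXEC): [MAIN] PC=2: NOP [depth=0]
Event 7 (INT 1): INT 1 arrives: push (MAIN, PC=3), enter IRQ1 at PC=0 (depth now 1) [depth=1]
Event 8 (INT 0): INT 0 arrives: push (IRQ1, PC=0), enter IRQ0 at PC=0 (depth now 2) [depth=2]
Event 9 (EXEC): [IRQ0] PC=0: INC 3 -> ACC=11 [depth=2]
Event 10 (EXEC): [IRQ0] PC=1: IRET -> resume IRQ1 at PC=0 (depth now 1) [depth=1]
Event 11 (EXEC): [IRQ1] PC=0: DEC 1 -> ACC=10 [depth=1]
Event 12 (EXEC): [IRQ1] PC=1: IRET -> resume MAIN at PC=3 (depth now 0) [depth=0]
Event 13 (INT 1): INT 1 arrives: push (MAIN, PC=3), enter IRQ1 at PC=0 (depth now 1) [depth=1]
Event 14 (EXEC): [IRQ1] PC=0: DEC 1 -> ACC=9 [depth=1]
Event 15 (EXEC): [IRQ1] PC=1: IRET -> resume MAIN at PC=3 (depth now 0) [depth=0]
Event 16 (EXEC): [MAIN] PC=3: NOP [depth=0]
Event 17 (EXEC): [MAIN] PC=4: NOP [depth=0]
Event 18 (EXEC): [MAIN] PC=5: HALT [depth=0]
Max depth observed: 2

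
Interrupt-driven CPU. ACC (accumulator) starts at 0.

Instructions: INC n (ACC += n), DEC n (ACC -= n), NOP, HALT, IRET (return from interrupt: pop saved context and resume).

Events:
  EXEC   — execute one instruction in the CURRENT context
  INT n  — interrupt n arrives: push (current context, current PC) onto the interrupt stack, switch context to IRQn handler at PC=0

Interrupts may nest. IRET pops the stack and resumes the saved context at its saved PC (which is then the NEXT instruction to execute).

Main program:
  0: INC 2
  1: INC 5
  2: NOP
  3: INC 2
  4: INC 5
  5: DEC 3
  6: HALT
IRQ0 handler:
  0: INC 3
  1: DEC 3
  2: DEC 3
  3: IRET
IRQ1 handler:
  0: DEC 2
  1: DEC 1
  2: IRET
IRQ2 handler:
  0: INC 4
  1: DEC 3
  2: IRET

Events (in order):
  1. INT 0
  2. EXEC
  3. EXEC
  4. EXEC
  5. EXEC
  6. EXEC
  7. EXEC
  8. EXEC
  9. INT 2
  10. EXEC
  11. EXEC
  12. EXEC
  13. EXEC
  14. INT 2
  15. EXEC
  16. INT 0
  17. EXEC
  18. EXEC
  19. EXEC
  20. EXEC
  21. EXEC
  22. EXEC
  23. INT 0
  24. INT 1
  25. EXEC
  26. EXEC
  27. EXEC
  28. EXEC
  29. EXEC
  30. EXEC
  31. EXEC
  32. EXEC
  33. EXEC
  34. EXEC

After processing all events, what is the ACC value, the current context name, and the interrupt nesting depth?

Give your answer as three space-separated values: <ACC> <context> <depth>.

Answer: 1 MAIN 0

Derivation:
Event 1 (INT 0): INT 0 arrives: push (MAIN, PC=0), enter IRQ0 at PC=0 (depth now 1)
Event 2 (EXEC): [IRQ0] PC=0: INC 3 -> ACC=3
Event 3 (EXEC): [IRQ0] PC=1: DEC 3 -> ACC=0
Event 4 (EXEC): [IRQ0] PC=2: DEC 3 -> ACC=-3
Event 5 (EXEC): [IRQ0] PC=3: IRET -> resume MAIN at PC=0 (depth now 0)
Event 6 (EXEC): [MAIN] PC=0: INC 2 -> ACC=-1
Event 7 (EXEC): [MAIN] PC=1: INC 5 -> ACC=4
Event 8 (EXEC): [MAIN] PC=2: NOP
Event 9 (INT 2): INT 2 arrives: push (MAIN, PC=3), enter IRQ2 at PC=0 (depth now 1)
Event 10 (EXEC): [IRQ2] PC=0: INC 4 -> ACC=8
Event 11 (EXEC): [IRQ2] PC=1: DEC 3 -> ACC=5
Event 12 (EXEC): [IRQ2] PC=2: IRET -> resume MAIN at PC=3 (depth now 0)
Event 13 (EXEC): [MAIN] PC=3: INC 2 -> ACC=7
Event 14 (INT 2): INT 2 arrives: push (MAIN, PC=4), enter IRQ2 at PC=0 (depth now 1)
Event 15 (EXEC): [IRQ2] PC=0: INC 4 -> ACC=11
Event 16 (INT 0): INT 0 arrives: push (IRQ2, PC=1), enter IRQ0 at PC=0 (depth now 2)
Event 17 (EXEC): [IRQ0] PC=0: INC 3 -> ACC=14
Event 18 (EXEC): [IRQ0] PC=1: DEC 3 -> ACC=11
Event 19 (EXEC): [IRQ0] PC=2: DEC 3 -> ACC=8
Event 20 (EXEC): [IRQ0] PC=3: IRET -> resume IRQ2 at PC=1 (depth now 1)
Event 21 (EXEC): [IRQ2] PC=1: DEC 3 -> ACC=5
Event 22 (EXEC): [IRQ2] PC=2: IRET -> resume MAIN at PC=4 (depth now 0)
Event 23 (INT 0): INT 0 arrives: push (MAIN, PC=4), enter IRQ0 at PC=0 (depth now 1)
Event 24 (INT 1): INT 1 arrives: push (IRQ0, PC=0), enter IRQ1 at PC=0 (depth now 2)
Event 25 (EXEC): [IRQ1] PC=0: DEC 2 -> ACC=3
Event 26 (EXEC): [IRQ1] PC=1: DEC 1 -> ACC=2
Event 27 (EXEC): [IRQ1] PC=2: IRET -> resume IRQ0 at PC=0 (depth now 1)
Event 28 (EXEC): [IRQ0] PC=0: INC 3 -> ACC=5
Event 29 (EXEC): [IRQ0] PC=1: DEC 3 -> ACC=2
Event 30 (EXEC): [IRQ0] PC=2: DEC 3 -> ACC=-1
Event 31 (EXEC): [IRQ0] PC=3: IRET -> resume MAIN at PC=4 (depth now 0)
Event 32 (EXEC): [MAIN] PC=4: INC 5 -> ACC=4
Event 33 (EXEC): [MAIN] PC=5: DEC 3 -> ACC=1
Event 34 (EXEC): [MAIN] PC=6: HALT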